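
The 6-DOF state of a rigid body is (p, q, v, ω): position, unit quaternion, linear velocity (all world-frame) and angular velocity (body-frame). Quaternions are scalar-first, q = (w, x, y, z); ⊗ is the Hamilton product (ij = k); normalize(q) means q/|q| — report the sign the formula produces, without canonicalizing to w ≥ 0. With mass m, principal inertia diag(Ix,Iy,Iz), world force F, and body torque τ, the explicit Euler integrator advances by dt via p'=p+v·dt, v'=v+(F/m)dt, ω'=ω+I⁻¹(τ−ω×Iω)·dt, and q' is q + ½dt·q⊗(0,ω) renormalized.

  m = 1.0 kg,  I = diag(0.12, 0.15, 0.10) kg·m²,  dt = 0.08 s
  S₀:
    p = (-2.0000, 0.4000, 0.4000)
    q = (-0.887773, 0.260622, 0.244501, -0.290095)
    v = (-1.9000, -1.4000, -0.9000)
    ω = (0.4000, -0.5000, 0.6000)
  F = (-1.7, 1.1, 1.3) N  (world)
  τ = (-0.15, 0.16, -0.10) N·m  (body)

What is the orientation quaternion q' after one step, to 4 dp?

2q̇ = q⊗(0,ω) = (0.1920587, -0.3534561, 0.1714753, -0.7607752)
q' = normalize(q + ½dt·q⊗(0,ω)) = (-0.8795, 0.2463, 0.2512, -0.3203)

q' = (-0.8795, 0.2463, 0.2512, -0.3203)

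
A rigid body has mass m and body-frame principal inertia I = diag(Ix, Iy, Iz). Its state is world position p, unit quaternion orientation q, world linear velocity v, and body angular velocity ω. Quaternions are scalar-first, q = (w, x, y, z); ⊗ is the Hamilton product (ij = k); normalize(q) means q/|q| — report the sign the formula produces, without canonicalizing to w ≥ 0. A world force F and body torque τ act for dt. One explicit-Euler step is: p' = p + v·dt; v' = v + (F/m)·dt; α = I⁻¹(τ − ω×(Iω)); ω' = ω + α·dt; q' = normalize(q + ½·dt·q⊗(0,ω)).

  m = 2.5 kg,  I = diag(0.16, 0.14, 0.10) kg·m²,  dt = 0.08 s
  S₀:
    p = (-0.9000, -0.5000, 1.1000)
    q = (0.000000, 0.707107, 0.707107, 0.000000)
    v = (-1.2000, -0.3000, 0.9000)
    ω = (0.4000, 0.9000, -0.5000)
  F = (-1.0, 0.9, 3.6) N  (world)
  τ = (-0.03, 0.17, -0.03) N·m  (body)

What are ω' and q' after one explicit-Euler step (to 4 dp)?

precession coupling ω×(Iω) = (0.0180, -0.0120, -0.0072)
(τ − ω×Iω)/I = (-0.3000, 1.3000, -0.2280)
new body rate ω' = (0.3760, 1.0040, -0.5182)
q⊗(0,ω) = (-0.9192391, -0.3535535, 0.3535535, 0.3535535)
q + ½dt·q⊗(0,ω), renormalized = (-0.0367, 0.6923, 0.7205, 0.0141)

ω' = (0.3760, 1.0040, -0.5182)
q' = (-0.0367, 0.6923, 0.7205, 0.0141)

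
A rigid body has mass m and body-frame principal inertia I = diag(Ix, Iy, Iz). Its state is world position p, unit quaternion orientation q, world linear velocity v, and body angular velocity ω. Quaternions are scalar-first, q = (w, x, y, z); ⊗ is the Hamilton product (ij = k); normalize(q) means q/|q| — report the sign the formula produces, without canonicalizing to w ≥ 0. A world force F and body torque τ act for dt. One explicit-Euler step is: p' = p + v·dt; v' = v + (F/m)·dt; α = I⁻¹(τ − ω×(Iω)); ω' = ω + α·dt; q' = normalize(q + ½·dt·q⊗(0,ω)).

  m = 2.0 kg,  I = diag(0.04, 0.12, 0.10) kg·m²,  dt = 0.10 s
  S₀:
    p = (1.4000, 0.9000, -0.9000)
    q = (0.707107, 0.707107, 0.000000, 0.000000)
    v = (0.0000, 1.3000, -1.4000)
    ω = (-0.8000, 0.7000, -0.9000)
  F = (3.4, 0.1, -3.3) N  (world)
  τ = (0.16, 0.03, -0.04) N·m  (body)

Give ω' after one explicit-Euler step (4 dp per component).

ω' = (-0.4315, 0.7610, -0.8952)

precession coupling ω×(Iω) = (0.0126, -0.0432, -0.0448)
α = I⁻¹(τ − ω×Iω) = (3.6850, 0.6100, 0.0480)
ω + α·dt = (-0.4315, 0.7610, -0.8952)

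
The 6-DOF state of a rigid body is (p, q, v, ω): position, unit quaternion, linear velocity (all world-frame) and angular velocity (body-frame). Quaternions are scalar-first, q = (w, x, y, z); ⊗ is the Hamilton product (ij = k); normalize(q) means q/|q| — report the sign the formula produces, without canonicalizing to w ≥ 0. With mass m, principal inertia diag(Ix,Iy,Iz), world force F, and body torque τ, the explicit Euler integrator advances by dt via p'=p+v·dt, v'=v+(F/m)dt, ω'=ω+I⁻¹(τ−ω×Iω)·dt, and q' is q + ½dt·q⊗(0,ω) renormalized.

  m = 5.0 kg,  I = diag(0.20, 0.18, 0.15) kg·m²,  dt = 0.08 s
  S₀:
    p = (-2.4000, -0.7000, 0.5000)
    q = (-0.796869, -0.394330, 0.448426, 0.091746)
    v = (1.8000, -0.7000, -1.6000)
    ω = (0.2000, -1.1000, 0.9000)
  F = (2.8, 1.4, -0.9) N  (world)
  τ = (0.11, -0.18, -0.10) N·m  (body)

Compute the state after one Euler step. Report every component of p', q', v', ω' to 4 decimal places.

a = (0.5600, 0.2800, -0.1800)
p + v·dt = (-2.2560, -0.7560, 0.3720)
v + (F/m)dt = (1.8448, -0.6776, -1.6144)
α = I⁻¹(τ − ω×Iω) = (0.4015, -1.0500, -0.6960)
ω + α·dt = (0.2321, -1.1840, 0.8443)
q⊗(0,ω) = (0.4895632, 0.3451302, 1.2498021, -0.3731043)
q' = normalize(q + ½dt·q⊗(0,ω)) = (-0.7760, -0.3799, 0.4976, 0.0767)

p' = (-2.2560, -0.7560, 0.3720)
q' = (-0.7760, -0.3799, 0.4976, 0.0767)
v' = (1.8448, -0.6776, -1.6144)
ω' = (0.2321, -1.1840, 0.8443)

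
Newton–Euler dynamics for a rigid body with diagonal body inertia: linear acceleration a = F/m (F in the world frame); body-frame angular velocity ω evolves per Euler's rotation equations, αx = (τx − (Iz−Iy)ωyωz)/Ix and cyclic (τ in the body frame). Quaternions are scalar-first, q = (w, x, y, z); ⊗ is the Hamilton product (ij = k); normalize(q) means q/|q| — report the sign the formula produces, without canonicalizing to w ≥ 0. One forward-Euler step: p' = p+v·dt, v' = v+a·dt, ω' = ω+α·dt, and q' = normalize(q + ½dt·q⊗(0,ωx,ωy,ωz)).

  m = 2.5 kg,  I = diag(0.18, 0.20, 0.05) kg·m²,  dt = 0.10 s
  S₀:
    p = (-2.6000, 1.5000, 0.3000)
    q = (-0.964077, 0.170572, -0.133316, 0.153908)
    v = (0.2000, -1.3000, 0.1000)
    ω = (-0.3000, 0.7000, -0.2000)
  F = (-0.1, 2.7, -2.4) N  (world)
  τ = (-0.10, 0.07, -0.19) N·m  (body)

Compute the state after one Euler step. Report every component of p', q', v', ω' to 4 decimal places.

p' = (-2.5800, 1.3700, 0.3100)
q' = (-0.9546, 0.1808, -0.1675, 0.1674)
v' = (0.1960, -1.1920, 0.0040)
ω' = (-0.3672, 0.7311, -0.5716)

α = I⁻¹(τ − ω×Iω) = (-0.6722, 0.3110, -3.7160)
ω' = ω + α·dt = (-0.3672, 0.7311, -0.5716)
q⊗(0,ω) = (0.1752744, 0.2081507, -0.6869119, 0.2722210)
q' = normalize(q + ½dt·q⊗(0,ω)) = (-0.9546, 0.1808, -0.1675, 0.1674)
a = (-0.0400, 1.0800, -0.9600)
new position p' = (-2.5800, 1.3700, 0.3100)
new velocity v' = (0.1960, -1.1920, 0.0040)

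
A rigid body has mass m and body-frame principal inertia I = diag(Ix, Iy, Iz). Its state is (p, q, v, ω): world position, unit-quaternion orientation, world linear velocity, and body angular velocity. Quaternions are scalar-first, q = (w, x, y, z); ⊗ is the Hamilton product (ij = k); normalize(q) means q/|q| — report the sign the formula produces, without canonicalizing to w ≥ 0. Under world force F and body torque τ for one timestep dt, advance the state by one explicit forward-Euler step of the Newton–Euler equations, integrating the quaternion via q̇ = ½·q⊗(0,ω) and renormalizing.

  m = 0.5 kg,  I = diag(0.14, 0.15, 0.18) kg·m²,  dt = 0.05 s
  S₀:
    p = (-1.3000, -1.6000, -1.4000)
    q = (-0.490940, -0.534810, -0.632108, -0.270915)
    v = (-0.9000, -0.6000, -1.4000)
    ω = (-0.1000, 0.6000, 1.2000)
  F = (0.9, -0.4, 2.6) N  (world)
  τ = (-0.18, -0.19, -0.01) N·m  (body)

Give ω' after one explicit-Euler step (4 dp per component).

ω' = (-0.1720, 0.5351, 1.1974)

ω×(Iω) gyroscopic = (0.0216, 0.0048, -0.0006)
angular accel α = (-1.4400, -1.2987, -0.0522)
new body rate ω' = (-0.1720, 0.5351, 1.1974)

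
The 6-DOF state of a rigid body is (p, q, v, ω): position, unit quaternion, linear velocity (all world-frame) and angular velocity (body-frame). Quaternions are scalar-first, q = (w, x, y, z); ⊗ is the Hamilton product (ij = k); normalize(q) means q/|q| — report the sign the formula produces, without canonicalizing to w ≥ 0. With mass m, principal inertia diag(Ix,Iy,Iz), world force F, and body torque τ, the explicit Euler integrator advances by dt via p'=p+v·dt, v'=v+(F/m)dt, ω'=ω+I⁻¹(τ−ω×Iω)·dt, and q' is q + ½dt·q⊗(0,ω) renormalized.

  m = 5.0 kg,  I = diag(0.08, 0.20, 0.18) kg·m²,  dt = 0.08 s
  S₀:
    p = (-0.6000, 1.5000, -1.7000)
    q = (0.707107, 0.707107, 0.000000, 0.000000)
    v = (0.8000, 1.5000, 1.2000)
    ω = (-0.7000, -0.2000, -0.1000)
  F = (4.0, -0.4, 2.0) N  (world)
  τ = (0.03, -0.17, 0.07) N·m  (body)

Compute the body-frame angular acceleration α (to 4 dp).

ω×(Iω) gyroscopic = (-0.0004, -0.0070, 0.0168)
α = I⁻¹(τ − ω×Iω) = (0.3800, -0.8150, 0.2956)

α = (0.3800, -0.8150, 0.2956)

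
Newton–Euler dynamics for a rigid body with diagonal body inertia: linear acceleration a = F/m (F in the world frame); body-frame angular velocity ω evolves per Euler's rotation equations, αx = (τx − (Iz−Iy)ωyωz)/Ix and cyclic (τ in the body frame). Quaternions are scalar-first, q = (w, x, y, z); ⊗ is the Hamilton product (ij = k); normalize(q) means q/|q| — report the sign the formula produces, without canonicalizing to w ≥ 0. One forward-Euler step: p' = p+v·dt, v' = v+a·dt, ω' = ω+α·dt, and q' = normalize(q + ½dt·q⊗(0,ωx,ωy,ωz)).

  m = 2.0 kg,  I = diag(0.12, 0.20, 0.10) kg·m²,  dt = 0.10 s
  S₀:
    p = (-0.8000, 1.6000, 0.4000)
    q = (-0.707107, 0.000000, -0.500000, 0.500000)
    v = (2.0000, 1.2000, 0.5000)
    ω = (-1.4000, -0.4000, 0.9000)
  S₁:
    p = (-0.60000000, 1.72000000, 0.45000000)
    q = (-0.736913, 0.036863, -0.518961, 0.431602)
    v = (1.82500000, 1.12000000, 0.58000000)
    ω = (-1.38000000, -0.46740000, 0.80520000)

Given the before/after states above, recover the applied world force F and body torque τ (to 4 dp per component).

velocity change Δv = (-0.17500000, -0.08000000, 0.08000000)
applied force F = (-3.5000, -1.6000, 1.6000)
rate change Δω = (0.02000000, -0.06740000, -0.09480000)
precession coupling = (0.0360, -0.0252, 0.0448)
applied torque τ = (0.0600, -0.1600, -0.0500)

F = (-3.5000, -1.6000, 1.6000)
τ = (0.0600, -0.1600, -0.0500)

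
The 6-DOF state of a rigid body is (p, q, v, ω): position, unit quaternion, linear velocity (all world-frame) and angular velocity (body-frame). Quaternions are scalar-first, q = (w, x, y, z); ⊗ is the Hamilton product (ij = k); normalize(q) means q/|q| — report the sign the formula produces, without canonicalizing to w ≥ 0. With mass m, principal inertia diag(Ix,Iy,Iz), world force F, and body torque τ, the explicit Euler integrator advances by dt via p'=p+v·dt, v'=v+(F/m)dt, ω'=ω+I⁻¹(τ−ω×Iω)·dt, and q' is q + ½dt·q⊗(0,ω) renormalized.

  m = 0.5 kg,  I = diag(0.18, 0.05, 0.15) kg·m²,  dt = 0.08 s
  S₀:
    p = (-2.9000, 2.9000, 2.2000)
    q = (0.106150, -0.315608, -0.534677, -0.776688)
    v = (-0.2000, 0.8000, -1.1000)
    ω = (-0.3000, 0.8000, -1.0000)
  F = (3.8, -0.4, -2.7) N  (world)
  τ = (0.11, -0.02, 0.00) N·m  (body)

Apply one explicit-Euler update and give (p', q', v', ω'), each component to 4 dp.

gyro term ω×Iω = (-0.0800, 0.0090, 0.0312)
angular accel α = (1.0556, -0.5800, -0.2080)
ω' = ω + α·dt = (-0.2156, 0.7536, -1.0166)
2q̇ = q⊗(0,ω) = (-0.4436288, 1.1241824, 0.0023184, -0.5190395)
q + ½dt·q⊗(0,ω), renormalized = (0.0883, -0.2703, -0.5338, -0.7963)
new position p' = (-2.9160, 2.9640, 2.1120)
new velocity v' = (0.4080, 0.7360, -1.5320)

p' = (-2.9160, 2.9640, 2.1120)
q' = (0.0883, -0.2703, -0.5338, -0.7963)
v' = (0.4080, 0.7360, -1.5320)
ω' = (-0.2156, 0.7536, -1.0166)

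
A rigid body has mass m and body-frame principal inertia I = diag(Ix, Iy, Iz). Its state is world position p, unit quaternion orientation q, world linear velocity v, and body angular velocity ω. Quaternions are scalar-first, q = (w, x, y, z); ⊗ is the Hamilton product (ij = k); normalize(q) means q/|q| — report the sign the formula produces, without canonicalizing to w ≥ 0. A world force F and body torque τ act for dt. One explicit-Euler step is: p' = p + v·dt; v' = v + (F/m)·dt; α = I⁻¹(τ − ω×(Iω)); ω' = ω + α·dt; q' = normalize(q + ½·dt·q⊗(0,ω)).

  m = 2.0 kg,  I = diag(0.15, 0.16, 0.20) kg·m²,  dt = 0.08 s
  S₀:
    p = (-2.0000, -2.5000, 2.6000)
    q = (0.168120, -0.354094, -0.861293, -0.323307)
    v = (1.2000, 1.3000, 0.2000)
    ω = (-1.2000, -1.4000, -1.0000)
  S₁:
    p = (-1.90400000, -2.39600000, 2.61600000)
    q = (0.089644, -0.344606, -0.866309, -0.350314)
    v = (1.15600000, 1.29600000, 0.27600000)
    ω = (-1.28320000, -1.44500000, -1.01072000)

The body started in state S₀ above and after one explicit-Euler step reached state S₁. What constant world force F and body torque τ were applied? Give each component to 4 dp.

velocity change Δv = (-0.04400000, -0.00400000, 0.07600000)
applied force F = (-1.1000, -0.1000, 1.9000)
ω₁ − ω₀ = (-0.08320000, -0.04500000, -0.01072000)
I·α + gyro = (-0.1000, -0.1500, -0.0100)

F = (-1.1000, -0.1000, 1.9000)
τ = (-0.1000, -0.1500, -0.0100)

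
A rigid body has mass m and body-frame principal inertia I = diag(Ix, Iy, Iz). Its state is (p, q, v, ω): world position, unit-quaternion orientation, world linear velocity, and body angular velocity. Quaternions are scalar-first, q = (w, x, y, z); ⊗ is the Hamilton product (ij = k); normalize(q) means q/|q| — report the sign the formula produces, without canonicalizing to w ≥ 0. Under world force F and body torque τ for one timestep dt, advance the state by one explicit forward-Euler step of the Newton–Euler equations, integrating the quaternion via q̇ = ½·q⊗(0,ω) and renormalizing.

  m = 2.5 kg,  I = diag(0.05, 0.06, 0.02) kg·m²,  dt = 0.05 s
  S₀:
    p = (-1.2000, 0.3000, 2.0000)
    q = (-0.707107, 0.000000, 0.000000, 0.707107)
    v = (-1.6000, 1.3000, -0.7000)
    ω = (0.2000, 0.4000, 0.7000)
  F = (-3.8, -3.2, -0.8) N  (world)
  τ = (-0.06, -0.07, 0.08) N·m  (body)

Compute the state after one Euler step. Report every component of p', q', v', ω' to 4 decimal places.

p' = p + v·dt = (-1.2800, 0.3650, 1.9650)
v' = v + a·dt = (-1.6760, 1.2360, -0.7160)
gyro term ω×Iω = (-0.0112, 0.0042, 0.0008)
α = I⁻¹(τ − ω×Iω) = (-0.9760, -1.2367, 3.9600)
ω + α·dt = (0.1512, 0.3382, 0.8980)
q⊗(0,ω) = (-0.4949749, -0.4242642, -0.1414214, -0.4949749)
q' = normalize(q + ½dt·q⊗(0,ω)) = (-0.7193, -0.0106, -0.0035, 0.6946)

p' = (-1.2800, 0.3650, 1.9650)
q' = (-0.7193, -0.0106, -0.0035, 0.6946)
v' = (-1.6760, 1.2360, -0.7160)
ω' = (0.1512, 0.3382, 0.8980)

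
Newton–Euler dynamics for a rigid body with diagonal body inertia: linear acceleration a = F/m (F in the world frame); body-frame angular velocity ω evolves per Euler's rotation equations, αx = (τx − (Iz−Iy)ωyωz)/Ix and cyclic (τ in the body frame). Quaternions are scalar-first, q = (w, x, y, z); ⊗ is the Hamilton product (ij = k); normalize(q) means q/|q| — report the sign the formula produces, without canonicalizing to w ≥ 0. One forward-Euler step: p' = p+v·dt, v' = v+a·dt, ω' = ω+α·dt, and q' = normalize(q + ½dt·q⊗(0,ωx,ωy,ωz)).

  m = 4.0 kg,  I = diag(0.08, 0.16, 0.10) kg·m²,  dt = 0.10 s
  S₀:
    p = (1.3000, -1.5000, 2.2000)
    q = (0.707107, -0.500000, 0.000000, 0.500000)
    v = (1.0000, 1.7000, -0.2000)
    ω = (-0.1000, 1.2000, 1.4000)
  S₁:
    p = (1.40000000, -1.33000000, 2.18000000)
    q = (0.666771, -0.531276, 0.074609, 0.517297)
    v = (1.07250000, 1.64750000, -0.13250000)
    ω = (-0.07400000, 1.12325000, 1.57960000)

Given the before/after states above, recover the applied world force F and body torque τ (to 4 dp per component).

ω₁ − ω₀ = (0.02600000, -0.07675000, 0.17960000)
ω₀×(Iω₀) = (-0.1008, 0.0028, -0.0096)
τ = I·(Δω/dt) + ω₀×(Iω₀) = (-0.0800, -0.1200, 0.1700)
Δv = v₁−v₀ = (0.07250000, -0.05250000, 0.06750000)
F = m·Δv/dt = (2.9000, -2.1000, 2.7000)

F = (2.9000, -2.1000, 2.7000)
τ = (-0.0800, -0.1200, 0.1700)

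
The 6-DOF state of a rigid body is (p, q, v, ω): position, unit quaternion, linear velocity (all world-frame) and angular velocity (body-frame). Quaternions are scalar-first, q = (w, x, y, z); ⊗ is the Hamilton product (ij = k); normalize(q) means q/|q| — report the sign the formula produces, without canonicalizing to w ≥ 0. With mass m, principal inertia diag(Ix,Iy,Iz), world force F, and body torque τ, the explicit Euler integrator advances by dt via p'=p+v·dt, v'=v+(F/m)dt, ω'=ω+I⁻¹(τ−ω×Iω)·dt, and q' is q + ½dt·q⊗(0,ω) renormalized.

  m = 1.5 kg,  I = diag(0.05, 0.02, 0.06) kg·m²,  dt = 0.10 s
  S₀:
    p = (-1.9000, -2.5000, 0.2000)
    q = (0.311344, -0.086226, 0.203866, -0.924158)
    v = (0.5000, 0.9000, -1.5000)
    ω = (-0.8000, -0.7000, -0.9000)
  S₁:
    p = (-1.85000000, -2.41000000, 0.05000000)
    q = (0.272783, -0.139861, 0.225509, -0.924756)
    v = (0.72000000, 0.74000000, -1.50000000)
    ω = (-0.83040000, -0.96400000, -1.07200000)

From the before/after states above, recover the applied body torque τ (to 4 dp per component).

τ = (0.0100, -0.0600, -0.1200)

ω₁ − ω₀ = (-0.03040000, -0.26400000, -0.17200000)
I·α + gyro = (0.0100, -0.0600, -0.1200)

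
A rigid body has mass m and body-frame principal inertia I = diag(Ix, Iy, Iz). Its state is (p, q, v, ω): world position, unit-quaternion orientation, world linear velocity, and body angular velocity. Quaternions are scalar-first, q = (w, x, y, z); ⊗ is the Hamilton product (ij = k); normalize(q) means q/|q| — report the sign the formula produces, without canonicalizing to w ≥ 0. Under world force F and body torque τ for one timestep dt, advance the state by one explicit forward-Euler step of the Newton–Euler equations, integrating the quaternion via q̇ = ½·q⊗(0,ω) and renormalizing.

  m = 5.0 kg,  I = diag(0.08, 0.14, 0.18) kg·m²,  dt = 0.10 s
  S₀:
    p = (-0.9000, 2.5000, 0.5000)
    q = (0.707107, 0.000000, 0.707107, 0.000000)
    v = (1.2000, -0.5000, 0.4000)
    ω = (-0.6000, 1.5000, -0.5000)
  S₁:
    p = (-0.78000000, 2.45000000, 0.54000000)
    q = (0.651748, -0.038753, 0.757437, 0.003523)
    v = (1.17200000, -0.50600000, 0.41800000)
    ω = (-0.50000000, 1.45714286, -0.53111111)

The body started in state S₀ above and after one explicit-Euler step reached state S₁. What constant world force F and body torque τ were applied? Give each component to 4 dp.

v₁ − v₀ = (-0.02800000, -0.00600000, 0.01800000)
F = m·Δv/dt = (-1.4000, -0.3000, 0.9000)
Δω = ω₁−ω₀ = (0.10000000, -0.04285714, -0.03111111)
gyro term ω₀×Iω₀ = (-0.0300, -0.0300, -0.0540)
applied torque τ = (0.0500, -0.0900, -0.1100)

F = (-1.4000, -0.3000, 0.9000)
τ = (0.0500, -0.0900, -0.1100)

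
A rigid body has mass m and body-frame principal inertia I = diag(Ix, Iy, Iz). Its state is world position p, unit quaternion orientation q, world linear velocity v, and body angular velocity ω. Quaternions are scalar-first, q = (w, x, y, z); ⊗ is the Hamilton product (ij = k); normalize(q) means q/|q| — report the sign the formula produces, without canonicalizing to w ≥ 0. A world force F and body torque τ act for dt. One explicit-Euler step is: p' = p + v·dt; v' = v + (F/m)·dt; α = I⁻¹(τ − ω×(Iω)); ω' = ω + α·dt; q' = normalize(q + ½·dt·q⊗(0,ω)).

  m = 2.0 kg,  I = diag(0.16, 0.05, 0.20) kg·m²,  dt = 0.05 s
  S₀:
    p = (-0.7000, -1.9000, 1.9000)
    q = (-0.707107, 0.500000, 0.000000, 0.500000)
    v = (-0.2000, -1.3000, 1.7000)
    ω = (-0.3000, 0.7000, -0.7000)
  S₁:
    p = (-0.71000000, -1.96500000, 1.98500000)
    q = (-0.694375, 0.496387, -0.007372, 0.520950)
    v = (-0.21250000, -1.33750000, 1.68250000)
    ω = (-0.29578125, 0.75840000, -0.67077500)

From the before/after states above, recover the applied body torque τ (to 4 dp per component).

Δω = ω₁−ω₀ = (0.00421875, 0.05840000, 0.02922500)
gyro term ω₀×Iω₀ = (-0.0735, -0.0084, 0.0231)
I·α + gyro = (-0.0600, 0.0500, 0.1400)

τ = (-0.0600, 0.0500, 0.1400)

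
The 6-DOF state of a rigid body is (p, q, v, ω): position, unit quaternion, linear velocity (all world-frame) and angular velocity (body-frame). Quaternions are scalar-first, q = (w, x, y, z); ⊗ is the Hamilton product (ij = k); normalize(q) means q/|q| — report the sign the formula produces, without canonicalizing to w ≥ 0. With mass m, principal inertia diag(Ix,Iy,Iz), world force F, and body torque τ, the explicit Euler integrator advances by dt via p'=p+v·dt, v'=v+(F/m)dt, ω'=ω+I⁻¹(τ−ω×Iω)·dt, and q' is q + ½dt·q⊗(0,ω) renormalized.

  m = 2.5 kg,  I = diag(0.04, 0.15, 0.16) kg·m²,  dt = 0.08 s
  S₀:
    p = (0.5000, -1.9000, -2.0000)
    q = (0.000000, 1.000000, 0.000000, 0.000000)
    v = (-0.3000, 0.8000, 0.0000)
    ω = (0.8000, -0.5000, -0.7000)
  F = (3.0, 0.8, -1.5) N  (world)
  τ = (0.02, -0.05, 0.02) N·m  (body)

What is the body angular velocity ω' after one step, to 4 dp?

ω' = (0.8330, -0.5625, -0.6680)

precession coupling ω×(Iω) = (0.0035, 0.0672, -0.0440)
α = I⁻¹(τ − ω×Iω) = (0.4125, -0.7813, 0.4000)
new body rate ω' = (0.8330, -0.5625, -0.6680)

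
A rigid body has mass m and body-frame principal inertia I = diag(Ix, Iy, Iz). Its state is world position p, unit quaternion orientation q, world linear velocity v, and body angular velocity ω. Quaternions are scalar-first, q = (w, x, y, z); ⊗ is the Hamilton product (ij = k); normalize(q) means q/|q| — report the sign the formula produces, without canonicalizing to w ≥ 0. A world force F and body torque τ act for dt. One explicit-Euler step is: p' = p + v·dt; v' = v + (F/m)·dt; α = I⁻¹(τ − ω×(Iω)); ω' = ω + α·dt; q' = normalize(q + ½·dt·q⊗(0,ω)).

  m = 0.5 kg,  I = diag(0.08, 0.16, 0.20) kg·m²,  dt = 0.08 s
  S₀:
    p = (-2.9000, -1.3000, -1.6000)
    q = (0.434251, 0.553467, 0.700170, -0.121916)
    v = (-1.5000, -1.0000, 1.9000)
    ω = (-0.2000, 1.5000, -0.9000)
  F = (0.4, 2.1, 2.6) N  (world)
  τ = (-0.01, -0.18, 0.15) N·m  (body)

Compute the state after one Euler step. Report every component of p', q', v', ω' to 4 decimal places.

a = (0.8000, 4.2000, 5.2000)
new position p' = (-3.0200, -1.3800, -1.4480)
new velocity v' = (-1.4360, -0.6640, 2.3160)
ω×(Iω) gyroscopic = (-0.0540, -0.0216, -0.0240)
α = I⁻¹(τ − ω×Iω) = (0.5500, -0.9900, 0.8700)
new body rate ω' = (-0.1560, 1.4208, -0.8304)
2q̇ = q⊗(0,ω) = (-1.0492860, -0.5341292, 1.1738800, 0.5794086)
q' = normalize(q + ½dt·q⊗(0,ω)) = (0.3913, 0.5308, 0.7453, -0.0985)

p' = (-3.0200, -1.3800, -1.4480)
q' = (0.3913, 0.5308, 0.7453, -0.0985)
v' = (-1.4360, -0.6640, 2.3160)
ω' = (-0.1560, 1.4208, -0.8304)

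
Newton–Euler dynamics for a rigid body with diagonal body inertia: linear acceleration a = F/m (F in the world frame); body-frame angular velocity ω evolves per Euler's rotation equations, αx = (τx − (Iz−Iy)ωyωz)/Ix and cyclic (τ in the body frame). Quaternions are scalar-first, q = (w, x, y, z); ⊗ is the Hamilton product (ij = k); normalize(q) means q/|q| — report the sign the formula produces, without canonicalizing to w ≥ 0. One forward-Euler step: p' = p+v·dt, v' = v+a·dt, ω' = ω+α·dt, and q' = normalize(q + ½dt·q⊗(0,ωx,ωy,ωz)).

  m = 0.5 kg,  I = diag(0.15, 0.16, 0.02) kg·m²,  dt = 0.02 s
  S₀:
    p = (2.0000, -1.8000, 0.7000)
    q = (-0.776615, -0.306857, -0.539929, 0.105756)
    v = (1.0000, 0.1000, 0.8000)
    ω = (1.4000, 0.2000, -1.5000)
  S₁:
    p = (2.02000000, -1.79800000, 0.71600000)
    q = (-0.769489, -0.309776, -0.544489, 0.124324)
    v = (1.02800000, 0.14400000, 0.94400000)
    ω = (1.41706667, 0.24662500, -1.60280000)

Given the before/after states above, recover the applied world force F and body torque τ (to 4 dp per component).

F = (0.7000, 1.1000, 3.6000)
τ = (0.1700, 0.1000, -0.1000)

Δω = ω₁−ω₀ = (0.01706667, 0.04662500, -0.10280000)
τ = I·(Δω/dt) + ω₀×(Iω₀) = (0.1700, 0.1000, -0.1000)
v₁ − v₀ = (0.02800000, 0.04400000, 0.14400000)
F = m·Δv/dt = (0.7000, 1.1000, 3.6000)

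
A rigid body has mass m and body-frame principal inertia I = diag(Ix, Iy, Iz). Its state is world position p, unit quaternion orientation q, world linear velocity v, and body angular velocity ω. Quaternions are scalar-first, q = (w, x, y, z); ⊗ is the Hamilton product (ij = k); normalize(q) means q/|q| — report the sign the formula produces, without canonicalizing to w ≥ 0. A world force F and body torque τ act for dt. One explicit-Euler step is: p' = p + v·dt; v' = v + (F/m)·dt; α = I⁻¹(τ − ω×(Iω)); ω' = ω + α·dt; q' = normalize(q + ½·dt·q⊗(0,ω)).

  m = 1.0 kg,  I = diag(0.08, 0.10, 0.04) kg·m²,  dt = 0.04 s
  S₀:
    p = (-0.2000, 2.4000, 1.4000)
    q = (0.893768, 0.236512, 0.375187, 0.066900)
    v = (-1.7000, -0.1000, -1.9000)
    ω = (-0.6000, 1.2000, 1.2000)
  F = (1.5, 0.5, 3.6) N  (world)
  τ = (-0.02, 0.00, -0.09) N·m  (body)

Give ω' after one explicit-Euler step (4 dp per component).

ω×(Iω) gyroscopic = (-0.0864, -0.0288, -0.0144)
α = I⁻¹(τ − ω×Iω) = (0.8300, 0.2880, -1.8900)
ω + α·dt = (-0.5668, 1.2115, 1.1244)

ω' = (-0.5668, 1.2115, 1.1244)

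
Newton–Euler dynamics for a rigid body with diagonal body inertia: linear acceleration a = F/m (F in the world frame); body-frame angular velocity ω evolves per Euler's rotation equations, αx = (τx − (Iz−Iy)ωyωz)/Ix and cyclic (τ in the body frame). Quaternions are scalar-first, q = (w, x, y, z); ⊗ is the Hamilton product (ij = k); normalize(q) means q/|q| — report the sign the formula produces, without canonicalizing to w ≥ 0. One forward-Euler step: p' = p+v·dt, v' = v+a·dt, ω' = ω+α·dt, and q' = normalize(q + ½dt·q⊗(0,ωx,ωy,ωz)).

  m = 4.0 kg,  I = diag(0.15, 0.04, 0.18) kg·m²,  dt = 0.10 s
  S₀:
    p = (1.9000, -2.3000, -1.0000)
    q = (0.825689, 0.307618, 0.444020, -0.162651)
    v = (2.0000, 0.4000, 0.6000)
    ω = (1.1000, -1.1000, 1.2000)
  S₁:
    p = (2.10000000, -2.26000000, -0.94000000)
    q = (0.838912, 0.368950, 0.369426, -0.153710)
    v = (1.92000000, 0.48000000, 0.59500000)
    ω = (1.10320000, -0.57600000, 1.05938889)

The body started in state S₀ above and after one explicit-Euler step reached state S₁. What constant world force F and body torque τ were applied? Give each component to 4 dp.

F = (-3.2000, 3.2000, -0.2000)
τ = (-0.1800, 0.1700, -0.1200)

Δω = ω₁−ω₀ = (0.00320000, 0.52400000, -0.14061111)
I·α + gyro = (-0.1800, 0.1700, -0.1200)
Δv = v₁−v₀ = (-0.08000000, 0.08000000, -0.00500000)
applied force F = (-3.2000, 3.2000, -0.2000)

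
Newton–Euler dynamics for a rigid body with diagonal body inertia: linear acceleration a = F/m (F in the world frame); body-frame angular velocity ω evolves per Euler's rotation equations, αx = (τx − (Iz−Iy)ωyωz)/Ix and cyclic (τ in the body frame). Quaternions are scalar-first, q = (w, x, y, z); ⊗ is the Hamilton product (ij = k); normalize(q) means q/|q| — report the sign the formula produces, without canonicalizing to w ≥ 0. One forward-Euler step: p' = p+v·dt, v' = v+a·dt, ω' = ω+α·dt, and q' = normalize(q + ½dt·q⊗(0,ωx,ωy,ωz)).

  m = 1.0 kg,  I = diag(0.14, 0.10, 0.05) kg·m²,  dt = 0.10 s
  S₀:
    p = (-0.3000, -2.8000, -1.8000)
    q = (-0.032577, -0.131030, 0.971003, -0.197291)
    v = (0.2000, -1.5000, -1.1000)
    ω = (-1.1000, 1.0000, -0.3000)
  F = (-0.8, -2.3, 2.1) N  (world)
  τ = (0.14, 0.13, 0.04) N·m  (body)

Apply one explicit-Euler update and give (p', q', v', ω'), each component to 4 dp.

p' = (-0.2800, -2.9500, -1.9100)
q' = (-0.0910, -0.1336, 0.9755, -0.1495)
v' = (0.1200, -1.7300, -0.8900)
ω' = (-1.0107, 1.1003, -0.3080)

linear accel F/m = (-0.8000, -2.3000, 2.1000)
new position p' = (-0.2800, -2.9500, -1.9100)
v + (F/m)dt = (0.1200, -1.7300, -0.8900)
(τ − ω×Iω)/I = (0.8929, 1.0030, -0.0800)
ω + α·dt = (-1.0107, 1.1003, -0.3080)
2q̇ = q⊗(0,ω) = (-1.1743233, -0.0581752, 0.1451341, 0.9468464)
updated quaternion q' = (-0.0910, -0.1336, 0.9755, -0.1495)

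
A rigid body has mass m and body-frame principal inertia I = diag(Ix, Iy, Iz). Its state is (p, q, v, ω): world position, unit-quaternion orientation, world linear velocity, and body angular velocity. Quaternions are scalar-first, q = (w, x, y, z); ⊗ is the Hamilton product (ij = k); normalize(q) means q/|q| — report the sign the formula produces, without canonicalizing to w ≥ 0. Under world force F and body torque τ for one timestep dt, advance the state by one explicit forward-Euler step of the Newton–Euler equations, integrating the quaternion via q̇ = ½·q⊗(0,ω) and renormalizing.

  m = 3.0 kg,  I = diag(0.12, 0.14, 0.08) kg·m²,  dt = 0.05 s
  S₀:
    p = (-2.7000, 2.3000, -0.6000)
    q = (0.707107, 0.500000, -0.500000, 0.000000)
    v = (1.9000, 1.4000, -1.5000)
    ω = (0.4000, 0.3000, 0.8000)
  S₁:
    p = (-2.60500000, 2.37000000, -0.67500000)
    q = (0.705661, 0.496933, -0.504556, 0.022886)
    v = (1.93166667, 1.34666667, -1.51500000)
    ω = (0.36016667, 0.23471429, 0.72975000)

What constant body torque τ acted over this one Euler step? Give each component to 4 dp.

Δω = ω₁−ω₀ = (-0.03983333, -0.06528571, -0.07025000)
applied torque τ = (-0.1100, -0.1700, -0.1100)

τ = (-0.1100, -0.1700, -0.1100)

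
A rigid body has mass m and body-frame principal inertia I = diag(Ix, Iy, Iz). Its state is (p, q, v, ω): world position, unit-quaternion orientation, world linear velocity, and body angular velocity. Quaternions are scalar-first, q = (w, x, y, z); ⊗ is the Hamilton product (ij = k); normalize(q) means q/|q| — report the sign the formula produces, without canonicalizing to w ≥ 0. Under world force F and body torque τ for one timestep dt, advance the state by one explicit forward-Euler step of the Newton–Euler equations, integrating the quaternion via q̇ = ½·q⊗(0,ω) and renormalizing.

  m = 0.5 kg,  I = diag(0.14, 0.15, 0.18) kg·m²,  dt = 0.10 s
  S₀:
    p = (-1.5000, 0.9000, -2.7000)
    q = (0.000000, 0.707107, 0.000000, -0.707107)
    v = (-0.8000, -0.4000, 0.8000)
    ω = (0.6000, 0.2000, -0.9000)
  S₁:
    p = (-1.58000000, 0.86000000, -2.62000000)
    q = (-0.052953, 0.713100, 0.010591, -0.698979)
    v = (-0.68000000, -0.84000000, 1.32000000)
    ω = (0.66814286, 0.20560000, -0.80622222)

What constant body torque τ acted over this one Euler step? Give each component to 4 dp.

ω₁ − ω₀ = (0.06814286, 0.00560000, 0.09377778)
precession coupling = (-0.0054, 0.0216, 0.0012)
applied torque τ = (0.0900, 0.0300, 0.1700)

τ = (0.0900, 0.0300, 0.1700)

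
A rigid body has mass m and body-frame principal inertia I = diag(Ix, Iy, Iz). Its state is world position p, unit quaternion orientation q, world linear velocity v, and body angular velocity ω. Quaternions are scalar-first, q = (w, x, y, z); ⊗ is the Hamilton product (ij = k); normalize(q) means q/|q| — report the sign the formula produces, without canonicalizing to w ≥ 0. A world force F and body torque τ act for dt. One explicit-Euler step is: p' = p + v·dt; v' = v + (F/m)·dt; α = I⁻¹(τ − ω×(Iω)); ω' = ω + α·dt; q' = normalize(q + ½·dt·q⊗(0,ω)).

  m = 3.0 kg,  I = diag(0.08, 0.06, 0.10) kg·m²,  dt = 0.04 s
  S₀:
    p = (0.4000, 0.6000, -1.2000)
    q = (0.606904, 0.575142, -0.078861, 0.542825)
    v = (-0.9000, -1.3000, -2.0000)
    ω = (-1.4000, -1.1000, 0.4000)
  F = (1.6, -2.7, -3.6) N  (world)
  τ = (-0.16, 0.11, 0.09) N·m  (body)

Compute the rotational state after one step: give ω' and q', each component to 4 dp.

gyro term ω×Iω = (-0.0176, 0.0112, -0.0308)
α = I⁻¹(τ − ω×Iω) = (-1.7800, 1.6467, 1.2080)
new body rate ω' = (-1.4712, -1.0341, 0.4483)
Hamilton product q⊗(0,ω) = (0.5013217, -0.2841025, -1.6576062, -0.5003000)
q + ½dt·q⊗(0,ω), renormalized = (0.6165, 0.5691, -0.1119, 0.5325)

ω' = (-1.4712, -1.0341, 0.4483)
q' = (0.6165, 0.5691, -0.1119, 0.5325)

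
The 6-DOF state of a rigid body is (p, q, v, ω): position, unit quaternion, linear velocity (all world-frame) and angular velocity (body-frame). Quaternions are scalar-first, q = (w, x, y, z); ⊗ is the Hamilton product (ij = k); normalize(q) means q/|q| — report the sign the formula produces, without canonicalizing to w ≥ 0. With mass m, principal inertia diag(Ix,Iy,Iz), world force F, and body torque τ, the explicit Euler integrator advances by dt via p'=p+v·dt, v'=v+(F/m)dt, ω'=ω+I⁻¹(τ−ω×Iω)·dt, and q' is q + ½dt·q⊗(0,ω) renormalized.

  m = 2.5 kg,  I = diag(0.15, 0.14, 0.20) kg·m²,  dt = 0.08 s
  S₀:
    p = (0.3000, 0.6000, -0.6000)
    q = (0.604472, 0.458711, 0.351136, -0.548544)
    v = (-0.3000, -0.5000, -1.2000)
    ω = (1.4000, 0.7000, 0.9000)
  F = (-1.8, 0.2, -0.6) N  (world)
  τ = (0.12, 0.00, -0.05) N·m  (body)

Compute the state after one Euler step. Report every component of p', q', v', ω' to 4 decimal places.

p' = (0.2760, 0.5600, -0.6960)
q' = (0.5872, 0.5192, 0.3200, -0.5322)
v' = (-0.3576, -0.4936, -1.2192)
ω' = (1.4438, 0.7360, 0.8839)

new position p' = (0.2760, 0.5600, -0.6960)
new velocity v' = (-0.3576, -0.4936, -1.2192)
gyro term ω×Iω = (0.0378, -0.0630, -0.0098)
angular accel α = (0.5480, 0.4500, -0.2010)
ω' = ω + α·dt = (1.4438, 0.7360, 0.8839)
Hamilton product q⊗(0,ω) = (-0.3943010, 1.5462640, -0.7576711, 0.3735321)
q + ½dt·q⊗(0,ω), renormalized = (0.5872, 0.5192, 0.3200, -0.5322)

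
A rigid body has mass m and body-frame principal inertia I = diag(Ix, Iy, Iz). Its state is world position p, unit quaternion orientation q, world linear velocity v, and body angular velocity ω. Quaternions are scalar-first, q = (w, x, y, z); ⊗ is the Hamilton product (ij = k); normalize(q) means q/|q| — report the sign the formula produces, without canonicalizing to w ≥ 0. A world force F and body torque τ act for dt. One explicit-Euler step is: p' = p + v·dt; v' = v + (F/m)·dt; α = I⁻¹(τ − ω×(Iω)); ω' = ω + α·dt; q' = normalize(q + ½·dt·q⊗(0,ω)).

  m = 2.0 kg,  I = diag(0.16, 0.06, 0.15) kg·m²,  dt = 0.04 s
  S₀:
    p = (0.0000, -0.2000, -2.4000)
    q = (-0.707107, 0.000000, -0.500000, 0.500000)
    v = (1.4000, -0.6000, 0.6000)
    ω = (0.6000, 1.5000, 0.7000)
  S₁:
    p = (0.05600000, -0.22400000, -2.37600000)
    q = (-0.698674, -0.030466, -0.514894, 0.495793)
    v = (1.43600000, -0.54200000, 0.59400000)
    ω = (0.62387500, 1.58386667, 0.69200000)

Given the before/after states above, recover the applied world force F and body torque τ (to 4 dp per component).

ω₁ − ω₀ = (0.02387500, 0.08386667, -0.00800000)
precession coupling = (0.0945, 0.0042, -0.0900)
I·α + gyro = (0.1900, 0.1300, -0.1200)
Δv = v₁−v₀ = (0.03600000, 0.05800000, -0.00600000)
applied force F = (1.8000, 2.9000, -0.3000)

F = (1.8000, 2.9000, -0.3000)
τ = (0.1900, 0.1300, -0.1200)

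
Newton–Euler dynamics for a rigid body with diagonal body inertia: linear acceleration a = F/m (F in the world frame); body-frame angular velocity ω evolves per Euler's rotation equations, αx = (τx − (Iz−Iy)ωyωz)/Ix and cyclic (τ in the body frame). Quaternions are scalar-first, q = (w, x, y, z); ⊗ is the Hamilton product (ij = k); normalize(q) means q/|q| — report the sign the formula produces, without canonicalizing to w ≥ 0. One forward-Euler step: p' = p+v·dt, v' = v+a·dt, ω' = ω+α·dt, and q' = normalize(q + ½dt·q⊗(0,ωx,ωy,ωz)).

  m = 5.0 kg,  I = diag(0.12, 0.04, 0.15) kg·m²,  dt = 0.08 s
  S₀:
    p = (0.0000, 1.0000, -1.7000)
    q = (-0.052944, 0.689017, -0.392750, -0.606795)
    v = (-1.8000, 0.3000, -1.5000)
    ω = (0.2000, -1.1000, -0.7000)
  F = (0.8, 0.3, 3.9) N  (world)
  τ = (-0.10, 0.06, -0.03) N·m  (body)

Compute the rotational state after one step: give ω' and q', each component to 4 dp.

precession coupling ω×(Iω) = (0.0847, 0.0042, 0.0176)
α = I⁻¹(τ − ω×Iω) = (-1.5392, 1.3950, -0.3173)
new body rate ω' = (0.0769, -0.9884, -0.7254)
2q̇ = q⊗(0,ω) = (-0.9945849, -0.4031383, 0.4191913, -0.6423079)
updated quaternion q' = (-0.0926, 0.6720, -0.3755, -0.6316)

ω' = (0.0769, -0.9884, -0.7254)
q' = (-0.0926, 0.6720, -0.3755, -0.6316)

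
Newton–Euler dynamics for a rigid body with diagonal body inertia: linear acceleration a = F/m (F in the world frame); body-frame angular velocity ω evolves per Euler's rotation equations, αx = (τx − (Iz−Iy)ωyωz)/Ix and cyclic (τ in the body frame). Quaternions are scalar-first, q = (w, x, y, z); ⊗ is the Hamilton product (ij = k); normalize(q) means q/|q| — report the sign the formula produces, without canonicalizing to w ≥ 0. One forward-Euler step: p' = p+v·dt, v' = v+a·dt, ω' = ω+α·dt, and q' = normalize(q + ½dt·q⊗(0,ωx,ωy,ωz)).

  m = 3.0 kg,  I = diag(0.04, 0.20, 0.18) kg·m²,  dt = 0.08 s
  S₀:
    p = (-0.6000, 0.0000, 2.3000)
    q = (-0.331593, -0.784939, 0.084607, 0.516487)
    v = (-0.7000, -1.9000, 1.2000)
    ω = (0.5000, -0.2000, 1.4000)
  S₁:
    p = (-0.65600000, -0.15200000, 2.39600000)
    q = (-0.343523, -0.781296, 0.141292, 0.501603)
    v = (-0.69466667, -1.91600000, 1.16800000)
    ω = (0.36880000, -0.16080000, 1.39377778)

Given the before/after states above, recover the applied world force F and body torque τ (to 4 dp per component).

rate change Δω = (-0.13120000, 0.03920000, -0.00622222)
precession coupling = (0.0056, -0.0980, -0.0160)
τ = I·(Δω/dt) + ω₀×(Iω₀) = (-0.0600, 0.0000, -0.0300)
Δv = v₁−v₀ = (0.00533333, -0.01600000, -0.03200000)
F = m·Δv/dt = (0.2000, -0.6000, -1.2000)

F = (0.2000, -0.6000, -1.2000)
τ = (-0.0600, 0.0000, -0.0300)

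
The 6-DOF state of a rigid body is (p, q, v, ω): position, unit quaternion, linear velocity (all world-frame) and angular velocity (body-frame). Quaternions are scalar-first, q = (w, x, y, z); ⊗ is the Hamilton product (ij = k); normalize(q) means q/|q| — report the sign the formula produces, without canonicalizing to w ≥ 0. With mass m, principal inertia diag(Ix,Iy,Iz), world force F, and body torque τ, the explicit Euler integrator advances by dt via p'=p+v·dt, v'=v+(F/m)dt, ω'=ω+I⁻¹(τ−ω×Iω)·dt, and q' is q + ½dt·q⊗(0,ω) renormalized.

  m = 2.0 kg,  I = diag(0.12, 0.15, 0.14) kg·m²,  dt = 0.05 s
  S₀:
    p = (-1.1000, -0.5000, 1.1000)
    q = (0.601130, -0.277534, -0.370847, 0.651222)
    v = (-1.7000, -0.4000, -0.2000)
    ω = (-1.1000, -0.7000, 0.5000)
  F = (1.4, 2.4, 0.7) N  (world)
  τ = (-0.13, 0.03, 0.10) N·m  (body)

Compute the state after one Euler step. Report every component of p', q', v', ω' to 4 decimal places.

p' = (-1.1850, -0.5200, 1.0900)
q' = (0.5785, -0.2871, -0.3956, 0.6530)
v' = (-1.6650, -0.3400, -0.1825)
ω' = (-1.1556, -0.6937, 0.5275)

linear accel F/m = (0.7000, 1.2000, 0.3500)
p + v·dt = (-1.1850, -0.5200, 1.0900)
new velocity v' = (-1.6650, -0.3400, -0.1825)
gyro term ω×Iω = (0.0035, 0.0110, 0.0231)
angular accel α = (-1.1125, 0.1267, 0.5493)
new body rate ω' = (-1.1556, -0.6937, 0.5275)
Hamilton product q⊗(0,ω) = (-0.8904913, -0.3908111, -0.9983682, 0.0869071)
updated quaternion q' = (0.5785, -0.2871, -0.3956, 0.6530)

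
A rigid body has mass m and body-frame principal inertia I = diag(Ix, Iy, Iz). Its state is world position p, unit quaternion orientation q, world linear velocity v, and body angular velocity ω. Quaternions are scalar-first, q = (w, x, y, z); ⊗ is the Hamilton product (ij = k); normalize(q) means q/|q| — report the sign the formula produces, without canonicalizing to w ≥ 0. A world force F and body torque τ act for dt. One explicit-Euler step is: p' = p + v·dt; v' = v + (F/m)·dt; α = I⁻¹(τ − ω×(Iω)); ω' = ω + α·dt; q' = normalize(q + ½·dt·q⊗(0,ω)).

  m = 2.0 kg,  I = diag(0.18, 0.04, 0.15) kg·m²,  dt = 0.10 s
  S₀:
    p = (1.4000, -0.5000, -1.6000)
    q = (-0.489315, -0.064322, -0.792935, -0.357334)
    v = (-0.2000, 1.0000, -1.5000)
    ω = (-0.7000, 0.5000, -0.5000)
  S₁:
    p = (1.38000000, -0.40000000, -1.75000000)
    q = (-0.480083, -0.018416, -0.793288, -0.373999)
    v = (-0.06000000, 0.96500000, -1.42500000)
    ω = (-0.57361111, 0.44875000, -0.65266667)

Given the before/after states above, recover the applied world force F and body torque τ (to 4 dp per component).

ω₁ − ω₀ = (0.12638889, -0.05125000, -0.15266667)
I·α + gyro = (0.2000, -0.0100, -0.1800)
v₁ − v₀ = (0.14000000, -0.03500000, 0.07500000)
applied force F = (2.8000, -0.7000, 1.5000)

F = (2.8000, -0.7000, 1.5000)
τ = (0.2000, -0.0100, -0.1800)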